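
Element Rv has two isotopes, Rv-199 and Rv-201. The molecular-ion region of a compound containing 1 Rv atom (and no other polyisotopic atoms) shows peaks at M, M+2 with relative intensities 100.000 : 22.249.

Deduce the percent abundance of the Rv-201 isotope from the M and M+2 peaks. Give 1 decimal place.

Write p for the Rv-199 fraction. I(M+2)/I(M) = [C(1,1)·p^0·(1−p)] / p^1 = 1·(1−p)/p = 22.249/100.000 = 0.2225
(1−p)/p = 0.2225/1 = 0.2225  ⇒  p = 1/(1 + 0.2225) = 0.8180
Rv-199: 81.8%, Rv-201: 18.2%.

18.2%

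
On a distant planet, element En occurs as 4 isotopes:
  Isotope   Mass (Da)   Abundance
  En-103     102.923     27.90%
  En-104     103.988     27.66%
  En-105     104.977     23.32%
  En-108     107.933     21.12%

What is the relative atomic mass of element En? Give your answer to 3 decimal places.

104.755 Da

Average mass = Σ (abundance × isotope mass) = 0.2790 × 102.923 + 0.2766 × 103.988 + 0.2332 × 104.977 + 0.2112 × 107.933
= 28.7155 + 28.7631 + 24.4806 + 22.7954 = 104.7546 Da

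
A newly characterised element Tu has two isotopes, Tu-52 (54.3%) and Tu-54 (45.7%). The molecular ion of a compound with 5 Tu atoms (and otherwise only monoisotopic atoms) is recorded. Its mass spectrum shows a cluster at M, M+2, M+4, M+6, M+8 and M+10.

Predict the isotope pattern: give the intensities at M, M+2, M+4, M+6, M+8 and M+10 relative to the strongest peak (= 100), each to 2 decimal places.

14.12 : 59.41 : 100.00 : 84.16 : 35.42 : 5.96

The 5 Tu atoms are independent, so intensities follow the terms of (0.543 + 0.457)^5.
P(M) = 0.543^5 = 0.047206
P(M+2) = 5 × 0.543^4 × 0.457^1 = 0.198649
P(M+4) = 10 × 0.543^3 × 0.457^2 = 0.334374
P(M+6) = 10 × 0.543^2 × 0.457^3 = 0.281416
P(M+8) = 5 × 0.543^1 × 0.457^4 = 0.118423
P(M+10) = 0.457^5 = 0.019933
The M+4 peak is largest (0.334374); scaling to 100 gives 14.12 : 59.41 : 100.00 : 84.16 : 35.42 : 5.96.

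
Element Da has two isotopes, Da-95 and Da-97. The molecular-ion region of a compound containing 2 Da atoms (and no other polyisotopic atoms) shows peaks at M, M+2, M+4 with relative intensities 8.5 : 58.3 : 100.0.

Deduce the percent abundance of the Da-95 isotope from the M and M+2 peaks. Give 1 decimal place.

22.6%

Let p = fractional abundance of Da-95. I(M+2)/I(M) = [C(2,1)·p^1·(1−p)] / p^2 = 2·(1−p)/p = 58.3/8.5 = 6.8588
(1−p)/p = 6.8588/2 = 3.4294  ⇒  p = 1/(1 + 3.4294) = 0.2258
Da-95: 22.6%, Da-97: 77.4%.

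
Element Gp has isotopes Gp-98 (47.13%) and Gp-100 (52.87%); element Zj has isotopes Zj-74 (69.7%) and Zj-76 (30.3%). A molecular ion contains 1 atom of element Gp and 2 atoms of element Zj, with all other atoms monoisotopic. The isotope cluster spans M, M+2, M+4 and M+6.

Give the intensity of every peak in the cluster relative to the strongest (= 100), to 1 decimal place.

Element Gp pattern (n=1): 0.4713 : 0.5287
Element Zj pattern (n=2): 0.485809 : 0.422382 : 0.091809
Convolve the two distributions (both contribute in 2-u steps):
  M: 0.4713×0.485809 = 0.228962
  M+2: 0.4713×0.422382 + 0.5287×0.485809 = 0.455916
  M+4: 0.4713×0.091809 + 0.5287×0.422382 = 0.266583
  M+6: 0.5287×0.091809 = 0.048539
Scale to base peak (0.455916) = 100: 50.2 : 100.0 : 58.5 : 10.6

50.2 : 100.0 : 58.5 : 10.6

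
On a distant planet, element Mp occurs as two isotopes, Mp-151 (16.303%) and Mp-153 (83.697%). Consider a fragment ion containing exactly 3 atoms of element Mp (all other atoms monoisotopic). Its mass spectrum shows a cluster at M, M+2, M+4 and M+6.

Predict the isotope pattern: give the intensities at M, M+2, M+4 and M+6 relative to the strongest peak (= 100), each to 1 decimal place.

Expanding (0.16303 + 0.83697)^3:
P(M) = 0.16303^3 = 0.004333
P(M+2) = 3 × 0.16303^2 × 0.83697^1 = 0.066737
P(M+4) = 3 × 0.16303^1 × 0.83697^2 = 0.342617
P(M+6) = 0.83697^3 = 0.586313
The M+6 peak is largest (0.586313); scaling to 100 gives 0.7 : 11.4 : 58.4 : 100.0.

0.7 : 11.4 : 58.4 : 100.0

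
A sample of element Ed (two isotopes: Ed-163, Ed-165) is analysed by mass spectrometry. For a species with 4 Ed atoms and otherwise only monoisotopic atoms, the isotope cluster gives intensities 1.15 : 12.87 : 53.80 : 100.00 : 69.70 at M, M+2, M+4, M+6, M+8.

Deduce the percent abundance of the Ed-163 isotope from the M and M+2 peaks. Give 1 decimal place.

Let p = fractional abundance of Ed-163. I(M+2)/I(M) = [C(4,1)·p^3·(1−p)] / p^4 = 4·(1−p)/p = 12.87/1.15 = 11.1913
(1−p)/p = 11.1913/4 = 2.7978  ⇒  p = 1/(1 + 2.7978) = 0.2633
Ed-163: 26.3%, Ed-165: 73.7%.

26.3%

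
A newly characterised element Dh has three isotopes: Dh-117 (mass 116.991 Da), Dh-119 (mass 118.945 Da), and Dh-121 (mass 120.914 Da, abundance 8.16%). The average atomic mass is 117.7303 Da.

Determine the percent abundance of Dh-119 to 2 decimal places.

21.45%

The remaining 91.84% is split between Dh-117 (fraction x) and Dh-119 (fraction 0.9184 − x).
Substituting: 116.991x + 118.945(0.9184 − x) = 107.8637176
(116.991 − 118.945)x = -1.3753704  ⇒  x = 0.70387, y = 0.21453
Dh-117: 70.39%, Dh-119: 21.45%.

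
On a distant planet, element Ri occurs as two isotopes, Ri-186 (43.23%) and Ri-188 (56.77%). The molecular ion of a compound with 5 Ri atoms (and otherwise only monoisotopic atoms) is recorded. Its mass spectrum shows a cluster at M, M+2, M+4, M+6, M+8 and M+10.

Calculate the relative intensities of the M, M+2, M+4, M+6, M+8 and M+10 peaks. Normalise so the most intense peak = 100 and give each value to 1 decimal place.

4.4 : 29.0 : 76.1 : 100.0 : 65.7 : 17.2

Expanding (0.4323 + 0.5677)^5:
P(M) = 0.4323^5 = 0.015098
P(M+2) = 5 × 0.4323^4 × 0.5677^1 = 0.099136
P(M+4) = 10 × 0.4323^3 × 0.5677^2 = 0.260372
P(M+6) = 10 × 0.4323^2 × 0.5677^3 = 0.341922
P(M+8) = 5 × 0.4323^1 × 0.5677^4 = 0.224507
P(M+10) = 0.5677^5 = 0.058965
The M+6 peak is largest (0.341922); scaling to 100 gives 4.4 : 29.0 : 76.1 : 100.0 : 65.7 : 17.2.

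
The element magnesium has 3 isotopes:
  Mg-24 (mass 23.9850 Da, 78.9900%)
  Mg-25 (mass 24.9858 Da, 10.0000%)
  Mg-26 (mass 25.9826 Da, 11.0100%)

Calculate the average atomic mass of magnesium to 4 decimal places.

24.3050 Da

The abundance-weighted mean is 0.789900 × 23.9850 + 0.100000 × 24.9858 + 0.110100 × 25.9826
= 18.94575 + 2.49858 + 2.86068 = 24.30501 Da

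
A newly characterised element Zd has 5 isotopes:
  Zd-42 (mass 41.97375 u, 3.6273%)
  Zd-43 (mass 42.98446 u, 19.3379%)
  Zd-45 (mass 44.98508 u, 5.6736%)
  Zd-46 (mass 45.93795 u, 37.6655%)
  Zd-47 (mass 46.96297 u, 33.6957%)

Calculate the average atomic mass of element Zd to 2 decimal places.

The abundance-weighted mean is 0.036273 × 41.97375 + 0.193379 × 42.98446 + 0.056736 × 44.98508 + 0.376655 × 45.93795 + 0.336957 × 46.96297
= 1.522514 + 8.312292 + 2.552273 + 17.302759 + 15.824501 = 45.514339 u

45.51 u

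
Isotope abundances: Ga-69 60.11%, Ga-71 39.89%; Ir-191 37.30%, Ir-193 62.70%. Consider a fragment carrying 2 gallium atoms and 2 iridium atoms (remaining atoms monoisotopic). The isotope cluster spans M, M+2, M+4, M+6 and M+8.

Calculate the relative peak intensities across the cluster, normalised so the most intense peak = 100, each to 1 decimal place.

Gallium pattern (n=2): 0.36132121 : 0.47955758 : 0.15912121
Iridium pattern (n=2): 0.139129 : 0.467742 : 0.393129
Convolve the two distributions (both contribute in 2-u steps):
  M: 0.36132121×0.139129 = 0.050270
  M+2: 0.36132121×0.467742 + 0.47955758×0.139129 = 0.235725
  M+4: 0.36132121×0.393129 + 0.47955758×0.467742 + 0.15912121×0.139129 = 0.388493
  M+6: 0.47955758×0.393129 + 0.15912121×0.467742 = 0.262956
  M+8: 0.15912121×0.393129 = 0.062555
Scale to base peak (0.388493) = 100: 12.9 : 60.7 : 100.0 : 67.7 : 16.1

12.9 : 60.7 : 100.0 : 67.7 : 16.1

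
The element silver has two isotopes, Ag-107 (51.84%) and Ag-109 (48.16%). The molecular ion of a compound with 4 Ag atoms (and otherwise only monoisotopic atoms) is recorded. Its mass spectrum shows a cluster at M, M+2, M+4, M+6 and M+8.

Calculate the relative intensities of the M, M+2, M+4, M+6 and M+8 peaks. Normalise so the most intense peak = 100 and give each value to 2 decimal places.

19.31 : 71.76 : 100.00 : 61.93 : 14.38

Each Ag atom is independently Ag-107 (p = 0.5184) or Ag-109 (q = 0.4816); the cluster is the binomial expansion (p + q)^4.
P(M) = 0.5184^4 = 0.072220
P(M+2) = 4 × 0.5184^3 × 0.4816^1 = 0.268375
P(M+4) = 6 × 0.5184^2 × 0.4816^2 = 0.373985
P(M+6) = 4 × 0.5184^1 × 0.4816^3 = 0.231624
P(M+8) = 0.4816^4 = 0.053795
The M+4 peak is largest (0.373985); scaling to 100 gives 19.31 : 71.76 : 100.00 : 61.93 : 14.38.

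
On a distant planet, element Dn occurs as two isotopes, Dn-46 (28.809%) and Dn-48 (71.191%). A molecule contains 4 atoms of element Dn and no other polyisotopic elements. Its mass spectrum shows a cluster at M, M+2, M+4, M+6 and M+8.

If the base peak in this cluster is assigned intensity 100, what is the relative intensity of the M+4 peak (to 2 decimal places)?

60.70

(0.28809 + 0.71191)^4 gives M 0.0069, M+2 0.0681, M+4 0.2524, M+6 0.4158, M+8 0.2569; the largest is M+6.
P(M+6) = C(4,3) × 0.28809^1 × 0.71191^3 = 4 × 0.28809 × 0.36080727 = 0.415780 (base)
P(M+4) = C(4,2) × 0.28809^2 × 0.71191^2 = 6 × 0.08299585 × 0.50681585 = 0.252382
Relative intensity = 0.252382 / 0.415780 × 100 = 60.70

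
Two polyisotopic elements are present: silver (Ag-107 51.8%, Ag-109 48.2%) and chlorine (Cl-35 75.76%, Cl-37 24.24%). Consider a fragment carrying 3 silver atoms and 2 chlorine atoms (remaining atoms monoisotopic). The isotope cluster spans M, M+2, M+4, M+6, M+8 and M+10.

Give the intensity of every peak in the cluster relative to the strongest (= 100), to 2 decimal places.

Silver pattern (n=3): 0.13899183 : 0.3879965 : 0.3610315 : 0.11198017
Chlorine pattern (n=2): 0.57395776 : 0.36728448 : 0.05875776
Convolve the two distributions (both contribute in 2-u steps):
  M: 0.13899183×0.57395776 = 0.079775
  M+2: 0.13899183×0.36728448 + 0.3879965×0.57395776 = 0.273743
  M+4: 0.13899183×0.05875776 + 0.3879965×0.36728448 + 0.3610315×0.57395776 = 0.357889
  M+6: 0.3879965×0.05875776 + 0.3610315×0.36728448 + 0.11198017×0.57395776 = 0.219671
  M+8: 0.3610315×0.05875776 + 0.11198017×0.36728448 = 0.062342
  M+10: 0.11198017×0.05875776 = 0.006580
Scale to base peak (0.357889) = 100: 22.29 : 76.49 : 100.00 : 61.38 : 17.42 : 1.84

22.29 : 76.49 : 100.00 : 61.38 : 17.42 : 1.84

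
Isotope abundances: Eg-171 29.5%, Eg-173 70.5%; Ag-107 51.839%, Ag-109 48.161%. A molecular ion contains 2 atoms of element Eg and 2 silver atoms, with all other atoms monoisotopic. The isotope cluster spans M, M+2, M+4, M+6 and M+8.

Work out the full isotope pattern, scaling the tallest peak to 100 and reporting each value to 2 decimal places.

Element Eg pattern (n=2): 0.087025 : 0.41595 : 0.497025
Silver pattern (n=2): 0.26872819 : 0.49932362 : 0.23194819
Convolve the two distributions (both contribute in 2-u steps):
  M: 0.087025×0.26872819 = 0.023386
  M+2: 0.087025×0.49932362 + 0.41595×0.26872819 = 0.155231
  M+4: 0.087025×0.23194819 + 0.41595×0.49932362 + 0.497025×0.26872819 = 0.361444
  M+6: 0.41595×0.23194819 + 0.497025×0.49932362 = 0.344655
  M+8: 0.497025×0.23194819 = 0.115284
Scale to base peak (0.361444) = 100: 6.47 : 42.95 : 100.00 : 95.36 : 31.90

6.47 : 42.95 : 100.00 : 95.36 : 31.90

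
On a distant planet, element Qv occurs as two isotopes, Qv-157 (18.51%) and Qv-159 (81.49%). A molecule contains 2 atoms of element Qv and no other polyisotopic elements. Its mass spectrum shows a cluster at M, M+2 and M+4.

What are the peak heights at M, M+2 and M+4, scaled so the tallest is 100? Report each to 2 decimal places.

The 2 Qv atoms are independent, so intensities follow the terms of (0.1851 + 0.8149)^2.
P(M) = 0.1851^2 = 0.034262
P(M+2) = 2 × 0.1851^1 × 0.8149^1 = 0.301676
P(M+4) = 0.8149^2 = 0.664062
The M+4 peak is largest (0.664062); scaling to 100 gives 5.16 : 45.43 : 100.00.

5.16 : 45.43 : 100.00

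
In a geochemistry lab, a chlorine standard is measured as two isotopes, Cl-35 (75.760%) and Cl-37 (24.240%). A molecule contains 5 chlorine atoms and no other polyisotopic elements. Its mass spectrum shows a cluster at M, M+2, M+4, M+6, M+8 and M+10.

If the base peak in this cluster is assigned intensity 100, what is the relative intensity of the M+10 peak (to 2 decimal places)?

(0.75760 + 0.24240)^5 gives M 0.2496, M+2 0.3993, M+4 0.2555, M+6 0.0817, M+8 0.0131, M+10 0.0008; the largest is M+2.
P(M+2) = C(5,1) × 0.75760^4 × 0.24240^1 = 5 × 0.32942751 × 0.2424 = 0.399266 (base)
P(M+10) = C(5,5) × 0.75760^0 × 0.24240^5 = 1 × 1.0000 × 0.00083688 = 0.000837
Relative intensity = 0.000837 / 0.399266 × 100 = 0.21

0.21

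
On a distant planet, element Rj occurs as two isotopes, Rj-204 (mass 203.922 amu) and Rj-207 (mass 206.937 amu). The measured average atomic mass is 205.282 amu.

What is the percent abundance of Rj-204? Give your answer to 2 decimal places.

Let x be the fractional abundance of Rj-204; then Rj-207 has abundance 1 − x.
203.922·x + 206.937·(1 − x) = 205.282
(203.922 − 206.937)·x = 205.282 − 206.937
x = -1.655 / -3.015 = 0.54892 → 54.89% Rj-204, 45.11% Rj-207.

54.89%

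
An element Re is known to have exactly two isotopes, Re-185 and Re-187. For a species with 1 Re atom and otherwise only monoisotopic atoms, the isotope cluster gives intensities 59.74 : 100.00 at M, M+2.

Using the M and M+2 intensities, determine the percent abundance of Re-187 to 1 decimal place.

Write p for the Re-185 fraction. I(M+2)/I(M) = [C(1,1)·p^0·(1−p)] / p^1 = 1·(1−p)/p = 100.00/59.74 = 1.6739
(1−p)/p = 1.6739/1 = 1.6739  ⇒  p = 1/(1 + 1.6739) = 0.3740
Re-185: 37.4%, Re-187: 62.6%.

62.6%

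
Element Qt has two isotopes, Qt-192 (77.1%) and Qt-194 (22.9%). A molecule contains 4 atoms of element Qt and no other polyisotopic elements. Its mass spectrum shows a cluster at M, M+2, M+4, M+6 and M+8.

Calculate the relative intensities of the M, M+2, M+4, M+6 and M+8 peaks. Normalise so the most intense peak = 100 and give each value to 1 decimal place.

The 4 Qt atoms are independent, so intensities follow the terms of (0.771 + 0.229)^4.
P(M) = 0.771^4 = 0.353360
P(M+2) = 4 × 0.771^3 × 0.229^1 = 0.419816
P(M+4) = 6 × 0.771^2 × 0.229^2 = 0.187038
P(M+6) = 4 × 0.771^1 × 0.229^3 = 0.037036
P(M+8) = 0.229^4 = 0.002750
The M+2 peak is largest (0.419816); scaling to 100 gives 84.2 : 100.0 : 44.6 : 8.8 : 0.7.

84.2 : 100.0 : 44.6 : 8.8 : 0.7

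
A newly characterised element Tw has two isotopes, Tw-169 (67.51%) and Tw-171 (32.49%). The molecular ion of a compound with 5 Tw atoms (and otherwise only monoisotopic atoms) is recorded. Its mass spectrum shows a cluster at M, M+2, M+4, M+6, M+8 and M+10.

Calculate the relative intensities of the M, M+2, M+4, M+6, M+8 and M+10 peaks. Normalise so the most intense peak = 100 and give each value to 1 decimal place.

41.6 : 100.0 : 96.3 : 46.3 : 11.1 : 1.1

Expanding (0.6751 + 0.3249)^5:
P(M) = 0.6751^5 = 0.140230
P(M+2) = 5 × 0.6751^4 × 0.3249^1 = 0.337437
P(M+4) = 10 × 0.6751^3 × 0.3249^2 = 0.324791
P(M+6) = 10 × 0.6751^2 × 0.3249^3 = 0.156309
P(M+8) = 5 × 0.6751^1 × 0.3249^4 = 0.037613
P(M+10) = 0.3249^5 = 0.003620
The M+2 peak is largest (0.337437); scaling to 100 gives 41.6 : 100.0 : 96.3 : 46.3 : 11.1 : 1.1.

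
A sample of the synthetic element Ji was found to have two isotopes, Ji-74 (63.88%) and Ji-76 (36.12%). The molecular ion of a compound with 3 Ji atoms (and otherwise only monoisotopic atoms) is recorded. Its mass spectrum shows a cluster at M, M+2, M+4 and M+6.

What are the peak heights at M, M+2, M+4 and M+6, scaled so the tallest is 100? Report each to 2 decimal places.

58.95 : 100.00 : 56.54 : 10.66

The 3 Ji atoms are independent, so intensities follow the terms of (0.6388 + 0.3612)^3.
P(M) = 0.6388^3 = 0.260672
P(M+2) = 3 × 0.6388^2 × 0.3612^1 = 0.442180
P(M+4) = 3 × 0.6388^1 × 0.3612^2 = 0.250024
P(M+6) = 0.3612^3 = 0.047124
The M+2 peak is largest (0.442180); scaling to 100 gives 58.95 : 100.00 : 56.54 : 10.66.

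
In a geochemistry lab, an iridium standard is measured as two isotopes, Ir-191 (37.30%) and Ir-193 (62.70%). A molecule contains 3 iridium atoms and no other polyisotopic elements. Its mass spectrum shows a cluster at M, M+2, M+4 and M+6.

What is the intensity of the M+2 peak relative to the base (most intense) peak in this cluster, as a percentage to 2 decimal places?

59.49%

Binomial terms of (0.3730 + 0.6270)^3: M 0.0519, M+2 0.2617, M+4 0.4399, M+6 0.2465 → M+4 is the base peak.
P(M+4) = C(3,2) × 0.3730^1 × 0.6270^2 = 3 × 0.3730 × 0.393129 = 0.439911 (base)
P(M+2) = C(3,1) × 0.3730^2 × 0.6270^1 = 3 × 0.139129 × 0.6270 = 0.261702
Relative intensity = 0.261702 / 0.439911 × 100 = 59.49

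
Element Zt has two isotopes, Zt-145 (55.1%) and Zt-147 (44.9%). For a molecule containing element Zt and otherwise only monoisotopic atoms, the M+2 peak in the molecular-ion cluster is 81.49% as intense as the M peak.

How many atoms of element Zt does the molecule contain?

1

For n independent Zt atoms, I(M+2)/I(M) = n · (abundance Zt-147) / (abundance Zt-145) = n · 0.449/0.551.
n = 0.8149 × 0.551/0.449 = 1.00 ≈ 1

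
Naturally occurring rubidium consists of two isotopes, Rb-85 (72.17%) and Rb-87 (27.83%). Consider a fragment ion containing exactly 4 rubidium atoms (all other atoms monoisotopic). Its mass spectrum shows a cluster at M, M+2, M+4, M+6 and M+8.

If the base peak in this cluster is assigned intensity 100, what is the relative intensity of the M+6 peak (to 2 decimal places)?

14.87

Term probabilities: M 0.2713, M+2 0.4184, M+4 0.2420, M+6 0.0622, M+8 0.0060. Base peak = M+2.
P(M+2) = C(4,1) × 0.7217^3 × 0.2783^1 = 4 × 0.37589809 × 0.2783 = 0.418450 (base)
P(M+6) = C(4,3) × 0.7217^1 × 0.2783^3 = 4 × 0.7217 × 0.02155458 = 0.062224
Relative intensity = 0.062224 / 0.418450 × 100 = 14.87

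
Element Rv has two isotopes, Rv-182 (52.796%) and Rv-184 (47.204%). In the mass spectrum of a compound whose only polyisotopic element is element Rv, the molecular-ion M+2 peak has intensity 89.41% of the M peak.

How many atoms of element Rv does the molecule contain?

The M+2/M ratio from n Rv atoms is n · q/p = n · 0.47204/0.52796.
n = 0.8941 × 0.52796/0.47204 = 1.00 ≈ 1

1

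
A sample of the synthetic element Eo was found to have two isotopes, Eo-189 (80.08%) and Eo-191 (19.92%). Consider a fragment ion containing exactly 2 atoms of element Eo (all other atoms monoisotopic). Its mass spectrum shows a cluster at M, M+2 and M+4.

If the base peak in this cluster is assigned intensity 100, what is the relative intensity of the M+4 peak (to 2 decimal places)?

(0.8008 + 0.1992)^2 gives M 0.6413, M+2 0.3190, M+4 0.0397; the largest is M.
P(M) = C(2,0) × 0.8008^2 × 0.1992^0 = 1 × 0.64128064 × 1.0000 = 0.641281 (base)
P(M+4) = C(2,2) × 0.8008^0 × 0.1992^2 = 1 × 1.0000 × 0.03968064 = 0.039681
Relative intensity = 0.039681 / 0.641281 × 100 = 6.19

6.19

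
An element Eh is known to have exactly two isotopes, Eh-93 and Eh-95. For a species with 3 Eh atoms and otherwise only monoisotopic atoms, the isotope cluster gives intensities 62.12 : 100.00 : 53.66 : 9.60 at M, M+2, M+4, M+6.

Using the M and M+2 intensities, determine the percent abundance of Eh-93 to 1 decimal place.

65.1%

Write p for the Eh-93 fraction. I(M+2)/I(M) = [C(3,1)·p^2·(1−p)] / p^3 = 3·(1−p)/p = 100.00/62.12 = 1.6098
(1−p)/p = 1.6098/3 = 0.5366  ⇒  p = 1/(1 + 0.5366) = 0.6508
Eh-93: 65.1%, Eh-95: 34.9%.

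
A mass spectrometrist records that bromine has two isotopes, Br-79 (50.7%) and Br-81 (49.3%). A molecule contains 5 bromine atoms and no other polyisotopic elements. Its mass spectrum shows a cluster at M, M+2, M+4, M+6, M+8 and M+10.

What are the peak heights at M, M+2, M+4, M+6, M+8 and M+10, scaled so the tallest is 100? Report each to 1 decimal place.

10.6 : 51.4 : 100.0 : 97.2 : 47.3 : 9.2

The 5 Br atoms are independent, so intensities follow the terms of (0.507 + 0.493)^5.
P(M) = 0.507^5 = 0.033500
P(M+2) = 5 × 0.507^4 × 0.493^1 = 0.162873
P(M+4) = 10 × 0.507^3 × 0.493^2 = 0.316751
P(M+6) = 10 × 0.507^2 × 0.493^3 = 0.308004
P(M+8) = 5 × 0.507^1 × 0.493^4 = 0.149750
P(M+10) = 0.493^5 = 0.029123
The M+4 peak is largest (0.316751); scaling to 100 gives 10.6 : 51.4 : 100.0 : 97.2 : 47.3 : 9.2.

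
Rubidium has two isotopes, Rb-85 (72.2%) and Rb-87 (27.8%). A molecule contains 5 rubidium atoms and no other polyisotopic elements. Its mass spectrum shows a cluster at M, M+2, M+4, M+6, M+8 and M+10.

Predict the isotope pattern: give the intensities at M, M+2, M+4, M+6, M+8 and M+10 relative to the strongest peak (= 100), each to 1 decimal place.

Expanding (0.722 + 0.278)^5:
P(M) = 0.722^5 = 0.196194
P(M+2) = 5 × 0.722^4 × 0.278^1 = 0.377714
P(M+4) = 10 × 0.722^3 × 0.278^2 = 0.290872
P(M+6) = 10 × 0.722^2 × 0.278^3 = 0.111998
P(M+8) = 5 × 0.722^1 × 0.278^4 = 0.021562
P(M+10) = 0.278^5 = 0.001660
The M+2 peak is largest (0.377714); scaling to 100 gives 51.9 : 100.0 : 77.0 : 29.7 : 5.7 : 0.4.

51.9 : 100.0 : 77.0 : 29.7 : 5.7 : 0.4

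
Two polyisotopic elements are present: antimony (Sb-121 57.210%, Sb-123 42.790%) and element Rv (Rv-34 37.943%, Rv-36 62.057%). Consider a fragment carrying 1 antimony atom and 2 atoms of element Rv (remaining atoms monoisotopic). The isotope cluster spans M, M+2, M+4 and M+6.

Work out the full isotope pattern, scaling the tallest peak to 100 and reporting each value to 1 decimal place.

19.5 : 78.5 : 100.0 : 39.1

Antimony pattern (n=1): 0.5721 : 0.4279
Element Rv pattern (n=2): 0.14396712 : 0.47092575 : 0.38510712
Convolve the two distributions (both contribute in 2-u steps):
  M: 0.5721×0.14396712 = 0.082364
  M+2: 0.5721×0.47092575 + 0.4279×0.14396712 = 0.331020
  M+4: 0.5721×0.38510712 + 0.4279×0.47092575 = 0.421829
  M+6: 0.4279×0.38510712 = 0.164787
Scale to base peak (0.421829) = 100: 19.5 : 78.5 : 100.0 : 39.1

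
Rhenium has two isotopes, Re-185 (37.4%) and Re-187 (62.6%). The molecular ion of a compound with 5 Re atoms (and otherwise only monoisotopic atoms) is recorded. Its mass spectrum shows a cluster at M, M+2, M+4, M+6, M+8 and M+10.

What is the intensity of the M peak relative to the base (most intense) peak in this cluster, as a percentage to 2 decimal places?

2.13%

Term probabilities: M 0.0073, M+2 0.0612, M+4 0.2050, M+6 0.3431, M+8 0.2872, M+10 0.0961. Base peak = M+6.
P(M+6) = C(5,3) × 0.374^2 × 0.626^3 = 10 × 0.139876 × 0.24531438 = 0.343136 (base)
P(M) = C(5,0) × 0.374^5 × 0.626^0 = 1 × 0.00731742 × 1.0000 = 0.007317
Relative intensity = 0.007317 / 0.343136 × 100 = 2.13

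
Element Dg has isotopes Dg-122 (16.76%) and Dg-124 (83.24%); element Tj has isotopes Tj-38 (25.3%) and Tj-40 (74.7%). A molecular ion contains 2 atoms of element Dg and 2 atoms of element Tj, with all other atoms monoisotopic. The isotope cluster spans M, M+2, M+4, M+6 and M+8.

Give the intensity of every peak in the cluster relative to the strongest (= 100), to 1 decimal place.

0.4 : 6.8 : 39.6 : 100.0 : 92.6

Element Dg pattern (n=2): 0.02808976 : 0.27902048 : 0.69288976
Element Tj pattern (n=2): 0.064009 : 0.377982 : 0.558009
Convolve the two distributions (both contribute in 2-u steps):
  M: 0.02808976×0.064009 = 0.001798
  M+2: 0.02808976×0.377982 + 0.27902048×0.064009 = 0.028477
  M+4: 0.02808976×0.558009 + 0.27902048×0.377982 + 0.69288976×0.064009 = 0.165490
  M+6: 0.27902048×0.558009 + 0.69288976×0.377982 = 0.417596
  M+8: 0.69288976×0.558009 = 0.386639
Scale to base peak (0.417596) = 100: 0.4 : 6.8 : 39.6 : 100.0 : 92.6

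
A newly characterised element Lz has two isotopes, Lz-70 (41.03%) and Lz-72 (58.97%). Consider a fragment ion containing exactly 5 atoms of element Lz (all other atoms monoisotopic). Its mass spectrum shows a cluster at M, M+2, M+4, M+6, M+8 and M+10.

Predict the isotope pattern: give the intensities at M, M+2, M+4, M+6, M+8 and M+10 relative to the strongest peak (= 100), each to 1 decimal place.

The 5 Lz atoms are independent, so intensities follow the terms of (0.4103 + 0.5897)^5.
P(M) = 0.4103^5 = 0.011628
P(M+2) = 5 × 0.4103^4 × 0.5897^1 = 0.083562
P(M+4) = 10 × 0.4103^3 × 0.5897^2 = 0.240197
P(M+6) = 10 × 0.4103^2 × 0.5897^3 = 0.345220
P(M+8) = 5 × 0.4103^1 × 0.5897^4 = 0.248082
P(M+10) = 0.5897^5 = 0.071311
The M+6 peak is largest (0.345220); scaling to 100 gives 3.4 : 24.2 : 69.6 : 100.0 : 71.9 : 20.7.

3.4 : 24.2 : 69.6 : 100.0 : 71.9 : 20.7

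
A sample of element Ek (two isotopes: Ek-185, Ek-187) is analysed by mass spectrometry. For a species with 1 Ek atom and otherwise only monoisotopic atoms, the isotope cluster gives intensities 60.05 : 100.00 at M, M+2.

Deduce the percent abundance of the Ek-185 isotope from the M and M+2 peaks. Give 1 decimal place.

Let p = fractional abundance of Ek-185. I(M+2)/I(M) = [C(1,1)·p^0·(1−p)] / p^1 = 1·(1−p)/p = 100.00/60.05 = 1.6653
(1−p)/p = 1.6653/1 = 1.6653  ⇒  p = 1/(1 + 1.6653) = 0.3752
Ek-185: 37.5%, Ek-187: 62.5%.

37.5%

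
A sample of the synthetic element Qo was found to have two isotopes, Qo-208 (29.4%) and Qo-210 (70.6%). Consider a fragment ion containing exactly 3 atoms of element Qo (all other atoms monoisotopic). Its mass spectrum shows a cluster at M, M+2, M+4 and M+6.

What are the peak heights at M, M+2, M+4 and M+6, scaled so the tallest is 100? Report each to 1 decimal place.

Each Qo atom is independently Qo-208 (p = 0.294) or Qo-210 (q = 0.706); the cluster is the binomial expansion (p + q)^3.
P(M) = 0.294^3 = 0.025412
P(M+2) = 3 × 0.294^2 × 0.706^1 = 0.183071
P(M+4) = 3 × 0.294^1 × 0.706^2 = 0.439621
P(M+6) = 0.706^3 = 0.351896
The M+4 peak is largest (0.439621); scaling to 100 gives 5.8 : 41.6 : 100.0 : 80.0.

5.8 : 41.6 : 100.0 : 80.0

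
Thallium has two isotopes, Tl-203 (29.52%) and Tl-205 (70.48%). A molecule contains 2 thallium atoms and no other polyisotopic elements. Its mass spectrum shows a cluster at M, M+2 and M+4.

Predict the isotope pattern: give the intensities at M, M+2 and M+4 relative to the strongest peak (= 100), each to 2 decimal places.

17.54 : 83.77 : 100.00

Each Tl atom is independently Tl-203 (p = 0.2952) or Tl-205 (q = 0.7048); the cluster is the binomial expansion (p + q)^2.
P(M) = 0.2952^2 = 0.087143
P(M+2) = 2 × 0.2952^1 × 0.7048^1 = 0.416114
P(M+4) = 0.7048^2 = 0.496743
The M+4 peak is largest (0.496743); scaling to 100 gives 17.54 : 83.77 : 100.00.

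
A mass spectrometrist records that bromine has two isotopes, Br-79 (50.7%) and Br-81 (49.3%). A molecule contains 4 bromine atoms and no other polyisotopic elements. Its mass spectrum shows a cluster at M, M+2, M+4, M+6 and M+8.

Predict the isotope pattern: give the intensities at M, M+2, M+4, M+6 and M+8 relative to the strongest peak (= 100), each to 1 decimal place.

Expanding (0.507 + 0.493)^4:
P(M) = 0.507^4 = 0.066074
P(M+2) = 4 × 0.507^3 × 0.493^1 = 0.256999
P(M+4) = 6 × 0.507^2 × 0.493^2 = 0.374853
P(M+6) = 4 × 0.507^1 × 0.493^3 = 0.243001
P(M+8) = 0.493^4 = 0.059073
The M+4 peak is largest (0.374853); scaling to 100 gives 17.6 : 68.6 : 100.0 : 64.8 : 15.8.

17.6 : 68.6 : 100.0 : 64.8 : 15.8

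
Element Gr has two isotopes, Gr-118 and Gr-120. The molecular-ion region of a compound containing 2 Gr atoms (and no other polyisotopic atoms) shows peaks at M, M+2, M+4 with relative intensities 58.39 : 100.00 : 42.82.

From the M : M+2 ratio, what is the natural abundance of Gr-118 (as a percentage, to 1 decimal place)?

53.9%

Write p for the Gr-118 fraction. I(M+2)/I(M) = [C(2,1)·p^1·(1−p)] / p^2 = 2·(1−p)/p = 100.00/58.39 = 1.7126
(1−p)/p = 1.7126/2 = 0.8563  ⇒  p = 1/(1 + 0.8563) = 0.5387
Gr-118: 53.9%, Gr-120: 46.1%.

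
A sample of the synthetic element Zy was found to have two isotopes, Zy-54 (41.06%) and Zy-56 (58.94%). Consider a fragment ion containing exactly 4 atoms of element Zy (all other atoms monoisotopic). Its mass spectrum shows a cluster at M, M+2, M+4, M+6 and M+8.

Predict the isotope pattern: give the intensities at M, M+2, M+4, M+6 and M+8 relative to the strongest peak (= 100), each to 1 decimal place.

Expanding (0.4106 + 0.5894)^4:
P(M) = 0.4106^4 = 0.028423
P(M+2) = 4 × 0.4106^3 × 0.5894^1 = 0.163203
P(M+4) = 6 × 0.4106^2 × 0.5894^2 = 0.351406
P(M+6) = 4 × 0.4106^1 × 0.5894^3 = 0.336286
P(M+8) = 0.5894^4 = 0.120681
The M+4 peak is largest (0.351406); scaling to 100 gives 8.1 : 46.4 : 100.0 : 95.7 : 34.3.

8.1 : 46.4 : 100.0 : 95.7 : 34.3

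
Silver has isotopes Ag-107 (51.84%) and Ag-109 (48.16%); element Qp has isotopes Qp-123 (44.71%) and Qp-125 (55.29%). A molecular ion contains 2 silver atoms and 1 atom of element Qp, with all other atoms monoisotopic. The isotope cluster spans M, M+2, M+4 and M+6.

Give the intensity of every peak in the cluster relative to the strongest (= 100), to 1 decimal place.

Silver pattern (n=2): 0.26873856 : 0.49932288 : 0.23193856
Element Qp pattern (n=1): 0.4471 : 0.5529
Convolve the two distributions (both contribute in 2-u steps):
  M: 0.26873856×0.4471 = 0.120153
  M+2: 0.26873856×0.5529 + 0.49932288×0.4471 = 0.371833
  M+4: 0.49932288×0.5529 + 0.23193856×0.4471 = 0.379775
  M+6: 0.23193856×0.5529 = 0.128239
Scale to base peak (0.379775) = 100: 31.6 : 97.9 : 100.0 : 33.8

31.6 : 97.9 : 100.0 : 33.8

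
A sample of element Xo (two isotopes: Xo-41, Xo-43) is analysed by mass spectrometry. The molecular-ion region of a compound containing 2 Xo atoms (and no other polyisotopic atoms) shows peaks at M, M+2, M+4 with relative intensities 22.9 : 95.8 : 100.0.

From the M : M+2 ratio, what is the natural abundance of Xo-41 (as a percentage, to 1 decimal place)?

32.3%

Write p for the Xo-41 fraction. I(M+2)/I(M) = [C(2,1)·p^1·(1−p)] / p^2 = 2·(1−p)/p = 95.8/22.9 = 4.1834
(1−p)/p = 4.1834/2 = 2.0917  ⇒  p = 1/(1 + 2.0917) = 0.3234
Xo-41: 32.3%, Xo-43: 67.7%.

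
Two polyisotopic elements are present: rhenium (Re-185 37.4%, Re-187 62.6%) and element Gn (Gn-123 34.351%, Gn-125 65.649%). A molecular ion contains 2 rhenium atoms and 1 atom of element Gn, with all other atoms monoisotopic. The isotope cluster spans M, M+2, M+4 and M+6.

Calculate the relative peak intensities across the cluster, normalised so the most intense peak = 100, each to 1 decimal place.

10.9 : 57.2 : 100.0 : 58.2

Rhenium pattern (n=2): 0.139876 : 0.468248 : 0.391876
Element Gn pattern (n=1): 0.34351 : 0.65649
Convolve the two distributions (both contribute in 2-u steps):
  M: 0.139876×0.34351 = 0.048049
  M+2: 0.139876×0.65649 + 0.468248×0.34351 = 0.252675
  M+4: 0.468248×0.65649 + 0.391876×0.34351 = 0.442013
  M+6: 0.391876×0.65649 = 0.257263
Scale to base peak (0.442013) = 100: 10.9 : 57.2 : 100.0 : 58.2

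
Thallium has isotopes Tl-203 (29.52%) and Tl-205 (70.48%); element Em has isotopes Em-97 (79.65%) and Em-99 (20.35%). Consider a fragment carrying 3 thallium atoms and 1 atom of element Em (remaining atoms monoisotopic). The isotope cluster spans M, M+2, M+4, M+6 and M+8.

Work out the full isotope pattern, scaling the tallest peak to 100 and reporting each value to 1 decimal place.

Thallium pattern (n=3): 0.02572463 : 0.18425524 : 0.43991564 : 0.35010449
Element Em pattern (n=1): 0.7965 : 0.2035
Convolve the two distributions (both contribute in 2-u steps):
  M: 0.02572463×0.7965 = 0.020490
  M+2: 0.02572463×0.2035 + 0.18425524×0.7965 = 0.151994
  M+4: 0.18425524×0.2035 + 0.43991564×0.7965 = 0.387889
  M+6: 0.43991564×0.2035 + 0.35010449×0.7965 = 0.368381
  M+8: 0.35010449×0.2035 = 0.071246
Scale to base peak (0.387889) = 100: 5.3 : 39.2 : 100.0 : 95.0 : 18.4

5.3 : 39.2 : 100.0 : 95.0 : 18.4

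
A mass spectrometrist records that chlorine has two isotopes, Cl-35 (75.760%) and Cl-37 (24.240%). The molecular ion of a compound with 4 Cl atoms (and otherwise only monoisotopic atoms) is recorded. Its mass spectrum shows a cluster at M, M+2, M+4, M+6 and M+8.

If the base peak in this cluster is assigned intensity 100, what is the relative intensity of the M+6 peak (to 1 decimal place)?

Binomial terms of (0.75760 + 0.24240)^4: M 0.3294, M+2 0.4216, M+4 0.2023, M+6 0.0432, M+8 0.0035 → M+2 is the base peak.
P(M+2) = C(4,1) × 0.75760^3 × 0.24240^1 = 4 × 0.4348304 × 0.2424 = 0.421612 (base)
P(M+6) = C(4,3) × 0.75760^1 × 0.24240^3 = 4 × 0.7576 × 0.01424288 = 0.043162
Relative intensity = 0.043162 / 0.421612 × 100 = 10.2

10.2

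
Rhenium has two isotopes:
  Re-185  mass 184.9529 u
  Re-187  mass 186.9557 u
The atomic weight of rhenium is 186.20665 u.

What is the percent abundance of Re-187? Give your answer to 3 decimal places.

62.600%

Writing the weighted mean with unknown fraction x of Re-185:
184.9529·x + 186.9557·(1 − x) = 186.20665
(184.9529 − 186.9557)·x = 186.20665 − 186.9557
x = -0.74905 / -2.0028 = 0.37400 → 37.400% Re-185, 62.600% Re-187.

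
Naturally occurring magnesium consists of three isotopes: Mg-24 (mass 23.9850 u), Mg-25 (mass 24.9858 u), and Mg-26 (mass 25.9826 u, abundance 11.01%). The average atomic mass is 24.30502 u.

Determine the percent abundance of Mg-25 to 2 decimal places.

10.00%

Let x and y be the fractions of Mg-24 and Mg-25. Then x + y = 1 − 0.1101 = 0.8899 and 23.9850x + 24.9858y = 24.30502 − 0.1101×25.9826 = 21.44433574.
Substituting: 23.9850x + 24.9858(0.8899 − x) = 21.44433574
(23.9850 − 24.9858)x = -0.79052768  ⇒  x = 0.78990, y = 0.10000
Mg-24: 78.99%, Mg-25: 10.00%.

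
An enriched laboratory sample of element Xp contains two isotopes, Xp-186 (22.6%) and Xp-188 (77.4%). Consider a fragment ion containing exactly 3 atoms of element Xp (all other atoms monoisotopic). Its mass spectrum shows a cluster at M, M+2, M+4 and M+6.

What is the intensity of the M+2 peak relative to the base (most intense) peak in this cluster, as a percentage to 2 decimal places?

25.58%

Binomial terms of (0.226 + 0.774)^3: M 0.0115, M+2 0.1186, M+4 0.4062, M+6 0.4637 → M+6 is the base peak.
P(M+6) = C(3,3) × 0.226^0 × 0.774^3 = 1 × 1.0000 × 0.46368482 = 0.463685 (base)
P(M+2) = C(3,1) × 0.226^2 × 0.774^1 = 3 × 0.051076 × 0.7740 = 0.118598
Relative intensity = 0.118598 / 0.463685 × 100 = 25.58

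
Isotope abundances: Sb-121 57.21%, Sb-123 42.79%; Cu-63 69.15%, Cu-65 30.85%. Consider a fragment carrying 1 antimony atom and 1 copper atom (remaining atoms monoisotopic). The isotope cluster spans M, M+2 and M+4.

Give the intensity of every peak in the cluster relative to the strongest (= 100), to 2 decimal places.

83.75 : 100.00 : 27.94

Antimony pattern (n=1): 0.5721 : 0.4279
Copper pattern (n=1): 0.6915 : 0.3085
Convolve the two distributions (both contribute in 2-u steps):
  M: 0.5721×0.6915 = 0.395607
  M+2: 0.5721×0.3085 + 0.4279×0.6915 = 0.472386
  M+4: 0.4279×0.3085 = 0.132007
Scale to base peak (0.472386) = 100: 83.75 : 100.00 : 27.94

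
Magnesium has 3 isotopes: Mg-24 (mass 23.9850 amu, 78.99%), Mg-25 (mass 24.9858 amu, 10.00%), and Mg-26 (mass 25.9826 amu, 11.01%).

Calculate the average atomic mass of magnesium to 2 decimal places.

24.31 amu

Average mass = Σ (abundance × isotope mass) = 0.7899 × 23.9850 + 0.1000 × 24.9858 + 0.1101 × 25.9826
= 18.94575 + 2.49858 + 2.86068 = 24.30501 amu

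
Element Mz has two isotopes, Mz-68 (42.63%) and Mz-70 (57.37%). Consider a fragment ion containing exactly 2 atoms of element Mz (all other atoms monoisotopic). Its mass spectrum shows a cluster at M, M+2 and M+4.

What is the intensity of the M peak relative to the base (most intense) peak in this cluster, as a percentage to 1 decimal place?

37.2%

(0.4263 + 0.5737)^2 gives M 0.1817, M+2 0.4891, M+4 0.3291; the largest is M+2.
P(M+2) = C(2,1) × 0.4263^1 × 0.5737^1 = 2 × 0.4263 × 0.5737 = 0.489137 (base)
P(M) = C(2,0) × 0.4263^2 × 0.5737^0 = 1 × 0.18173169 × 1.0000 = 0.181732
Relative intensity = 0.181732 / 0.489137 × 100 = 37.2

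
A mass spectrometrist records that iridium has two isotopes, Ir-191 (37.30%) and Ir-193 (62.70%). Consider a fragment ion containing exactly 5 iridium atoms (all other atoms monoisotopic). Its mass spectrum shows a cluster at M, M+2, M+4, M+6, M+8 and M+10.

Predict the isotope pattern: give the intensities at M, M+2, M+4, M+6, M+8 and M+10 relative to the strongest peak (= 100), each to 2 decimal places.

2.11 : 17.70 : 59.49 : 100.00 : 84.05 : 28.26

The 5 Ir atoms are independent, so intensities follow the terms of (0.3730 + 0.6270)^5.
P(M) = 0.3730^5 = 0.007220
P(M+2) = 5 × 0.3730^4 × 0.6270^1 = 0.060684
P(M+4) = 10 × 0.3730^3 × 0.6270^2 = 0.204015
P(M+6) = 10 × 0.3730^2 × 0.6270^3 = 0.342942
P(M+8) = 5 × 0.3730^1 × 0.6270^4 = 0.288237
P(M+10) = 0.6270^5 = 0.096903
The M+6 peak is largest (0.342942); scaling to 100 gives 2.11 : 17.70 : 59.49 : 100.00 : 84.05 : 28.26.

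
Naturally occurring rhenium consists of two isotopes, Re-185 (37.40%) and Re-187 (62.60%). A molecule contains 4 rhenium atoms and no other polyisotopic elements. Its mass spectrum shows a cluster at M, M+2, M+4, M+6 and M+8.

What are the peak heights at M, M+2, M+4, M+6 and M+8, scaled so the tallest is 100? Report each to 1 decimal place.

Expanding (0.3740 + 0.6260)^4:
P(M) = 0.3740^4 = 0.019565
P(M+2) = 4 × 0.3740^3 × 0.6260^1 = 0.130993
P(M+4) = 6 × 0.3740^2 × 0.6260^2 = 0.328884
P(M+6) = 4 × 0.3740^1 × 0.6260^3 = 0.366990
P(M+8) = 0.6260^4 = 0.153567
The M+6 peak is largest (0.366990); scaling to 100 gives 5.3 : 35.7 : 89.6 : 100.0 : 41.8.

5.3 : 35.7 : 89.6 : 100.0 : 41.8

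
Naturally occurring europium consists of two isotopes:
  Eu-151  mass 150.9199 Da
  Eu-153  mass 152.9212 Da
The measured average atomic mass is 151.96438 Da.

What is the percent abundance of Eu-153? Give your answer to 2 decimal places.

Let x be the fractional abundance of Eu-151; then Eu-153 has abundance 1 − x.
150.9199·x + 152.9212·(1 − x) = 151.96438
(150.9199 − 152.9212)·x = 151.96438 − 152.9212
x = -0.95682 / -2.0013 = 0.47810 → 47.81% Eu-151, 52.19% Eu-153.

52.19%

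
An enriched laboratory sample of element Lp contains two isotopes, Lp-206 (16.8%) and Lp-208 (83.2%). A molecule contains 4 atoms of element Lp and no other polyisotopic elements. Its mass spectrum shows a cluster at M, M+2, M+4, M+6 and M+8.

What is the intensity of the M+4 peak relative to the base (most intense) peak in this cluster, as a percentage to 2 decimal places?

24.46%

Term probabilities: M 0.0008, M+2 0.0158, M+4 0.1172, M+6 0.3870, M+8 0.4792. Base peak = M+8.
P(M+8) = C(4,4) × 0.168^0 × 0.832^4 = 1 × 1.0000 × 0.47917407 = 0.479174 (base)
P(M+4) = C(4,2) × 0.168^2 × 0.832^2 = 6 × 0.028224 × 0.692224 = 0.117224
Relative intensity = 0.117224 / 0.479174 × 100 = 24.46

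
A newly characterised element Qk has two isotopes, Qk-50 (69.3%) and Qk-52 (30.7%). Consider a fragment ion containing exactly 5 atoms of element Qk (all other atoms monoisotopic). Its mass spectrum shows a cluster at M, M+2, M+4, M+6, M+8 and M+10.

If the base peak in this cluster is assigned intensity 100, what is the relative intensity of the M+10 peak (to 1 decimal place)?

0.8

(0.693 + 0.307)^5 gives M 0.1598, M+2 0.3540, M+4 0.3137, M+6 0.1390, M+8 0.0308, M+10 0.0027; the largest is M+2.
P(M+2) = C(5,1) × 0.693^4 × 0.307^1 = 5 × 0.2306391 × 0.3070 = 0.354031 (base)
P(M+10) = C(5,5) × 0.693^0 × 0.307^5 = 1 × 1.0000 × 0.00272704 = 0.002727
Relative intensity = 0.002727 / 0.354031 × 100 = 0.8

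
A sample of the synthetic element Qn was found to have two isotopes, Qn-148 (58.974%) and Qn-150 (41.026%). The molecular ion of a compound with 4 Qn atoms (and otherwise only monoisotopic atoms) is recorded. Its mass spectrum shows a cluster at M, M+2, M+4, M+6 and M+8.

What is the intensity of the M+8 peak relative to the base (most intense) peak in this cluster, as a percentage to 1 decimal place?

(0.58974 + 0.41026)^4 gives M 0.1210, M+2 0.3366, M+4 0.3512, M+6 0.1629, M+8 0.0283; the largest is M+4.
P(M+4) = C(4,2) × 0.58974^2 × 0.41026^2 = 6 × 0.34779327 × 0.16831327 = 0.351229 (base)
P(M+8) = C(4,4) × 0.58974^0 × 0.41026^4 = 1 × 1.0000 × 0.02832936 = 0.028329
Relative intensity = 0.028329 / 0.351229 × 100 = 8.1

8.1%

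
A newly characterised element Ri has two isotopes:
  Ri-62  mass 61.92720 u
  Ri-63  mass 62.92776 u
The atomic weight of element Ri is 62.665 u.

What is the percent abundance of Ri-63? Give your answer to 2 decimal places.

Writing the weighted mean with unknown fraction x of Ri-62:
61.92720·x + 62.92776·(1 − x) = 62.665
(61.92720 − 62.92776)·x = 62.665 − 62.92776
x = -0.26276 / -1.00056 = 0.26261 → 26.26% Ri-62, 73.74% Ri-63.

73.74%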